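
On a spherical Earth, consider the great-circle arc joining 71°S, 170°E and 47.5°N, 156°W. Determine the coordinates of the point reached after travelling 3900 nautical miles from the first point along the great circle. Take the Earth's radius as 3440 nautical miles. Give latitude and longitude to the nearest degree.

≈ 8°S, 166°W

Write both endpoints as unit vectors p₁, p₂ with components (cos φ cos λ, cos φ sin λ, sin φ).
The central angle between the endpoints is δ = arccos(p₁·p₂) ≈ 2.112 rad (121.0°). The total great-circle distance is δ·R ≈ 2.112 × 3440 ≈ 7264 nmi, so the target fraction is f = 3900/7264 ≈ 0.537.
Interpolate at f ≈ 0.537 with slerp weights a = sin((1−f)δ)/sin δ ≈ 0.967, b = sin(fδ)/sin δ ≈ 1.057.
p = a·p₁ + b·p₂ ≈ (-0.962, -0.236, -0.135); φ = arcsin(p_z) ≈ -7.78°, λ = atan2(p_y, p_x) ≈ -166.24°.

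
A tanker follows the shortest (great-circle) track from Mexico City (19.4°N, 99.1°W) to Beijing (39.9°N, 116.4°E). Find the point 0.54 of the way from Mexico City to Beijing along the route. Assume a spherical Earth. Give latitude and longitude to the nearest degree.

Write both endpoints as unit vectors p₁, p₂ with components (cos φ cos λ, cos φ sin λ, sin φ).
The central angle between the endpoints is δ = arccos(p₁·p₂) ≈ 1.956 rad (112.1°).
Interpolate at f = 0.54 with slerp weights a = sin((1−f)δ)/sin δ ≈ 0.845, b = sin(fδ)/sin δ ≈ 0.940.
p = a·p₁ + b·p₂ ≈ (-0.447, -0.142, 0.883); φ = arcsin(p_z) ≈ 62.06°, λ = atan2(p_y, p_x) ≈ -162.40°.

≈ 62°N, 162°W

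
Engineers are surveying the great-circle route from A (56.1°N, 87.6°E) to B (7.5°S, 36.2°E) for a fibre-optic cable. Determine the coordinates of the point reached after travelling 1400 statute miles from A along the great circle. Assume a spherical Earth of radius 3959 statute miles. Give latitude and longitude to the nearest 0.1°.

≈ (41.5°N, 66.0°E)

Convert each endpoint to a unit vector on the sphere (x = cos φ cos λ, y = cos φ sin λ, z = sin φ).
The central angle between the endpoints is δ = arccos(p₁·p₂) ≈ 1.332 rad (76.3°). The total great-circle distance is δ·R ≈ 1.332 × 3959 ≈ 5273 mi, so the target fraction is f = 1400/5273 ≈ 0.266.
Interpolate at f ≈ 0.266 with slerp weights a = sin((1−f)δ)/sin δ ≈ 0.854, b = sin(fδ)/sin δ ≈ 0.356.
p = a·p₁ + b·p₂ ≈ (0.305, 0.684, 0.662); φ = arcsin(p_z) ≈ 41.46°, λ = atan2(p_y, p_x) ≈ 65.98°.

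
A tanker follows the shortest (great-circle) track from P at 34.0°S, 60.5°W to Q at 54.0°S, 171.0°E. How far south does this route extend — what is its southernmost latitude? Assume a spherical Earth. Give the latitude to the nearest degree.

The great circle lies in the plane with unit normal n̂ = (p₁ × p₂)/|p₁ × p₂|.
Here n̂_z ≈ -0.386; the vertex latitude is φ_max = arccos|n̂_z| ≈ 67.3°.
Check via Clairaut: cos φ_max = |cos φ₁| · sin C = cos(34.0°)·sin(152.3°) ≈ 0.386, again giving ≈ 67.3°.

≈ 67°S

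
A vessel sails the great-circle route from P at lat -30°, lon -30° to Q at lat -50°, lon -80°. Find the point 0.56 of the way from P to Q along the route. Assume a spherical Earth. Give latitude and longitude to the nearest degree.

From cos δ = sin φ₁ sin φ₂ + cos φ₁ cos φ₂ cos Δλ, the central angle is δ ≈ 0.736 rad (42.2°).
Interpolate at f = 0.56 with slerp weights a = sin((1−f)δ)/sin δ ≈ 0.474, b = sin(fδ)/sin δ ≈ 0.597.
p = a·p₁ + b·p₂ ≈ (0.422, -0.583, -0.694); φ = arcsin(p_z) ≈ -43.96°, λ = atan2(p_y, p_x) ≈ -54.09°.

≈ lat -44°, lon -54°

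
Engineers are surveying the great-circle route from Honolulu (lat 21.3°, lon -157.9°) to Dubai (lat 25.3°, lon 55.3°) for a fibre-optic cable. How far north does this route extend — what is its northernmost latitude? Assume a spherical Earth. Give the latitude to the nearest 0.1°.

The great circle lies in the plane with unit normal n̂ = (p₁ × p₂)/|p₁ × p₂|.
Here n̂_z ≈ -0.552; the vertex latitude is φ_max = arccos|n̂_z| ≈ 56.5°.
Check via Clairaut: cos φ_max = |cos φ₁| · sin C = cos(21.3°)·sin(36.3°) ≈ 0.552, again giving ≈ 56.5°.

≈ 56.5°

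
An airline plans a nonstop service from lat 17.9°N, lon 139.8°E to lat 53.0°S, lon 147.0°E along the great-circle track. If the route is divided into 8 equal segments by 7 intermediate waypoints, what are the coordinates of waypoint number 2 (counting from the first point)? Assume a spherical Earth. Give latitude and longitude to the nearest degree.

≈ lat 0°N, lon 141°E

Write both endpoints as unit vectors p₁, p₂ with components (cos φ cos λ, cos φ sin λ, sin φ).
The central angle between the endpoints is δ = arccos(p₁·p₂) ≈ 1.242 rad (71.2°).
Interpolate at f = 2/8 with slerp weights a = sin((1−f)δ)/sin δ ≈ 0.848, b = sin(fδ)/sin δ ≈ 0.323.
p = a·p₁ + b·p₂ ≈ (-0.779, 0.627, 0.003); φ = arcsin(p_z) ≈ 0.16°, λ = atan2(p_y, p_x) ≈ 141.20°.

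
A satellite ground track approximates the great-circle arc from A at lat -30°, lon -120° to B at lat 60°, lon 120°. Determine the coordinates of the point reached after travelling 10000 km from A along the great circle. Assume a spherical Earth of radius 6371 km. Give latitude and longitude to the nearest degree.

≈ lat 45°, lon -174°

From cos δ = sin φ₁ sin φ₂ + cos φ₁ cos φ₂ cos Δλ, the central angle is δ ≈ 2.278 rad (130.5°). The total great-circle distance is δ·R ≈ 2.278 × 6371 ≈ 14512 km, so the target fraction is f = 10000/14512 ≈ 0.689.
Interpolate at f ≈ 0.689 with slerp weights a = sin((1−f)δ)/sin δ ≈ 0.855, b = sin(fδ)/sin δ ≈ 1.315.
p = a·p₁ + b·p₂ ≈ (-0.699, -0.072, 0.711); φ = arcsin(p_z) ≈ 45.34°, λ = atan2(p_y, p_x) ≈ -174.11°.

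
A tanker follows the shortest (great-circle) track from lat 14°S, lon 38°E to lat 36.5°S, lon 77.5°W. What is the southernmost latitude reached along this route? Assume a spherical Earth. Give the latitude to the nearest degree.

≈ 44°S

The great circle lies in the plane with unit normal n̂ = (p₁ × p₂)/|p₁ × p₂|.
Here n̂_z ≈ -0.717; the vertex latitude is φ_max = arccos|n̂_z| ≈ 44.2°.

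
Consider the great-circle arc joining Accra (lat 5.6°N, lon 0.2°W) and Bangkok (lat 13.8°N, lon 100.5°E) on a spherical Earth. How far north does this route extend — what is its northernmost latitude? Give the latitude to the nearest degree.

≈ 16°N

The great circle lies in the plane with unit normal n̂ = (p₁ × p₂)/|p₁ × p₂|.
Here n̂_z ≈ +0.961; the vertex latitude is φ_max = arccos|n̂_z| ≈ 16.0°.
Check via Clairaut: cos φ_max = |cos φ₁| · sin C = cos(5.6°)·sin(75.0°) ≈ 0.961, again giving ≈ 16.0°.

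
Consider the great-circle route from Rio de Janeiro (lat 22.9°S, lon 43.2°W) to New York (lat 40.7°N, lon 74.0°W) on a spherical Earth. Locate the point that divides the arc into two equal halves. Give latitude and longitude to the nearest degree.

The haversine formula gives a central angle δ ≈ 1.217 rad (69.7°) between the endpoints.
Interpolate at f = 1/2 with slerp weights a = sin((1−f)δ)/sin δ ≈ 0.609, b = sin(fδ)/sin δ ≈ 0.609.
p = a·p₁ + b·p₂ ≈ (0.537, -0.828, 0.160); φ = arcsin(p_z) ≈ 9.22°, λ = atan2(p_y, p_x) ≈ -57.07°.

≈ lat 9°N, lon 57°W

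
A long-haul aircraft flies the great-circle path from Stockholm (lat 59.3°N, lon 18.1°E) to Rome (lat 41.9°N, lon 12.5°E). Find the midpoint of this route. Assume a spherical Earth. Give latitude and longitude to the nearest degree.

Write both endpoints as unit vectors p₁, p₂ with components (cos φ cos λ, cos φ sin λ, sin φ).
The central angle between the endpoints is δ = arccos(p₁·p₂) ≈ 0.310 rad (17.7°).
Interpolate at f = 1/2 with slerp weights a = sin((1−f)δ)/sin δ ≈ 0.506, b = sin(fδ)/sin δ ≈ 0.506.
p = a·p₁ + b·p₂ ≈ (0.613, 0.162, 0.773); φ = arcsin(p_z) ≈ 50.63°, λ = atan2(p_y, p_x) ≈ 14.78°.

≈ lat 51°N, lon 15°E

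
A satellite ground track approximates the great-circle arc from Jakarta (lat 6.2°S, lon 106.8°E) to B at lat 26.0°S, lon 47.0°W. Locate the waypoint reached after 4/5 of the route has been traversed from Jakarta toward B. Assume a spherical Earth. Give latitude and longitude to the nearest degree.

≈ lat 44°S, lon 21°W

Convert each endpoint to a unit vector on the sphere (x = cos φ cos λ, y = cos φ sin λ, z = sin φ).
The central angle between the endpoints is δ = arccos(p₁·p₂) ≈ 2.426 rad (139.0°).
Interpolate at f = 4/5 with slerp weights a = sin((1−f)δ)/sin δ ≈ 0.710, b = sin(fδ)/sin δ ≈ 1.421.
p = a·p₁ + b·p₂ ≈ (0.667, -0.258, -0.699); φ = arcsin(p_z) ≈ -44.38°, λ = atan2(p_y, p_x) ≈ -21.13°.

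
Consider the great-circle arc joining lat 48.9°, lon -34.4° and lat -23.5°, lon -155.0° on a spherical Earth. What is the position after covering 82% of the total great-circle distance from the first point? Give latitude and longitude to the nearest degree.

From cos δ = sin φ₁ sin φ₂ + cos φ₁ cos φ₂ cos Δλ, the central angle is δ ≈ 2.224 rad (127.4°).
Interpolate at f = 0.82 with slerp weights a = sin((1−f)δ)/sin δ ≈ 0.490, b = sin(fδ)/sin δ ≈ 1.219.
p = a·p₁ + b·p₂ ≈ (-0.747, -0.655, -0.116); φ = arcsin(p_z) ≈ -6.69°, λ = atan2(p_y, p_x) ≈ -138.77°.

≈ lat -7°, lon -139°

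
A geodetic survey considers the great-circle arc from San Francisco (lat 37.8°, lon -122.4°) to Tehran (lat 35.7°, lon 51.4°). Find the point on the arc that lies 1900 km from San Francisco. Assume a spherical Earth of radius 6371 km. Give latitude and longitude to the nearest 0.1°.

≈ lat 54.8°, lon -119.7°

Write both endpoints as unit vectors p₁, p₂ with components (cos φ cos λ, cos φ sin λ, sin φ).
The central angle between the endpoints is δ = arccos(p₁·p₂) ≈ 1.855 rad (106.3°). The total great-circle distance is δ·R ≈ 1.855 × 6371 ≈ 11817 km, so the target fraction is f = 1900/11817 ≈ 0.161.
Interpolate at f ≈ 0.161 with slerp weights a = sin((1−f)δ)/sin δ ≈ 1.042, b = sin(fδ)/sin δ ≈ 0.306.
p = a·p₁ + b·p₂ ≈ (-0.286, -0.501, 0.817); φ = arcsin(p_z) ≈ 54.79°, λ = atan2(p_y, p_x) ≈ -119.73°.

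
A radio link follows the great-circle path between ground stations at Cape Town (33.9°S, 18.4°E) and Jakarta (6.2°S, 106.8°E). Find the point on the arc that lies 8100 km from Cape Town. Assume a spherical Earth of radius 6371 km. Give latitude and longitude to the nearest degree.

Convert each endpoint to a unit vector on the sphere (x = cos φ cos λ, y = cos φ sin λ, z = sin φ).
The central angle between the endpoints is δ = arccos(p₁·p₂) ≈ 1.487 rad (85.2°). The total great-circle distance is δ·R ≈ 1.487 × 6371 ≈ 9476 km, so the target fraction is f = 8100/9476 ≈ 0.855.
Interpolate at f ≈ 0.855 with slerp weights a = sin((1−f)δ)/sin δ ≈ 0.215, b = sin(fδ)/sin δ ≈ 0.959.
p = a·p₁ + b·p₂ ≈ (-0.106, 0.969, -0.224); φ = arcsin(p_z) ≈ -12.92°, λ = atan2(p_y, p_x) ≈ 96.25°.

≈ (13°S, 96°E)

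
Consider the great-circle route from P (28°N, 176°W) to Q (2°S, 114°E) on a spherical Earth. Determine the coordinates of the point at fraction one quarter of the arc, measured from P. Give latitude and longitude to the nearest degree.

The haversine formula gives a central angle δ ≈ 1.281 rad (73.4°) between the endpoints.
Interpolate at f = 1/4 with slerp weights a = sin((1−f)δ)/sin δ ≈ 0.855, b = sin(fδ)/sin δ ≈ 0.329.
p = a·p₁ + b·p₂ ≈ (-0.887, 0.247, 0.390); φ = arcsin(p_z) ≈ 22.96°, λ = atan2(p_y, p_x) ≈ 164.42°.

≈ (23°N, 164°E)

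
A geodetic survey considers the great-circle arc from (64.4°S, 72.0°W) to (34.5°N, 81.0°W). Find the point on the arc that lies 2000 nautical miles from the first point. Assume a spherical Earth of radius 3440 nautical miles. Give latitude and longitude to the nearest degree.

≈ (31°S, 77°W)

Convert each endpoint to a unit vector on the sphere (x = cos φ cos λ, y = cos φ sin λ, z = sin φ).
The central angle between the endpoints is δ = arccos(p₁·p₂) ≈ 1.731 rad (99.2°). The total great-circle distance is δ·R ≈ 1.731 × 3440 ≈ 5953 nmi, so the target fraction is f = 2000/5953 ≈ 0.336.
Interpolate at f ≈ 0.336 with slerp weights a = sin((1−f)δ)/sin δ ≈ 0.924, b = sin(fδ)/sin δ ≈ 0.556.
p = a·p₁ + b·p₂ ≈ (0.195, -0.833, -0.518); φ = arcsin(p_z) ≈ -31.22°, λ = atan2(p_y, p_x) ≈ -76.81°.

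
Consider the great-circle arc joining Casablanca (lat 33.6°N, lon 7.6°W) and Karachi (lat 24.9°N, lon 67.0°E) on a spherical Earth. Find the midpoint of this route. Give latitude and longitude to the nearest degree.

Write both endpoints as unit vectors p₁, p₂ with components (cos φ cos λ, cos φ sin λ, sin φ).
The central angle between the endpoints is δ = arccos(p₁·p₂) ≈ 1.122 rad (64.3°).
Interpolate at f = 1/2 with slerp weights a = sin((1−f)δ)/sin δ ≈ 0.591, b = sin(fδ)/sin δ ≈ 0.591.
p = a·p₁ + b·p₂ ≈ (0.697, 0.428, 0.575); φ = arcsin(p_z) ≈ 35.13°, λ = atan2(p_y, p_x) ≈ 31.56°.

≈ lat 35°N, lon 32°E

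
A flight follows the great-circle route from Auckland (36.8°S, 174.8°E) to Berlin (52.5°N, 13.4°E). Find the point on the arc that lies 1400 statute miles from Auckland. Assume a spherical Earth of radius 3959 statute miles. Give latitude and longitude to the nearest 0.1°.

≈ 19.4°S, 163.0°E

Write both endpoints as unit vectors p₁, p₂ with components (cos φ cos λ, cos φ sin λ, sin φ).
The central angle between the endpoints is δ = arccos(p₁·p₂) ≈ 2.785 rad (159.6°). The total great-circle distance is δ·R ≈ 2.785 × 3959 ≈ 11027 mi, so the target fraction is f = 1400/11027 ≈ 0.127.
Interpolate at f ≈ 0.127 with slerp weights a = sin((1−f)δ)/sin δ ≈ 1.869, b = sin(fδ)/sin δ ≈ 0.993.
p = a·p₁ + b·p₂ ≈ (-0.902, 0.276, -0.332); φ = arcsin(p_z) ≈ -19.37°, λ = atan2(p_y, p_x) ≈ 163.01°.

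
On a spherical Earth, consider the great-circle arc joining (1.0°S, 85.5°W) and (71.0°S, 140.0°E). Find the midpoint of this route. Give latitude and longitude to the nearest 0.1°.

≈ (50.1°S, 102.2°W)

The haversine formula gives a central angle δ ≈ 1.784 rad (102.2°) between the endpoints.
Interpolate at f = 1/2 with slerp weights a = sin((1−f)δ)/sin δ ≈ 0.796, b = sin(fδ)/sin δ ≈ 0.796.
p = a·p₁ + b·p₂ ≈ (-0.136, -0.627, -0.767); φ = arcsin(p_z) ≈ -50.08°, λ = atan2(p_y, p_x) ≈ -102.25°.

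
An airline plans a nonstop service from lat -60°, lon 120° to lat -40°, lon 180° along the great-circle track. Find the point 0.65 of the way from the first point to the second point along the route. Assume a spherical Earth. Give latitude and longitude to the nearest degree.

Convert each endpoint to a unit vector on the sphere (x = cos φ cos λ, y = cos φ sin λ, z = sin φ).
The central angle between the endpoints is δ = arccos(p₁·p₂) ≈ 0.725 rad (41.6°).
Interpolate at f = 0.65 with slerp weights a = sin((1−f)δ)/sin δ ≈ 0.379, b = sin(fδ)/sin δ ≈ 0.685.
p = a·p₁ + b·p₂ ≈ (-0.619, 0.164, -0.768); φ = arcsin(p_z) ≈ -50.17°, λ = atan2(p_y, p_x) ≈ 165.17°.

≈ lat -50°, lon 165°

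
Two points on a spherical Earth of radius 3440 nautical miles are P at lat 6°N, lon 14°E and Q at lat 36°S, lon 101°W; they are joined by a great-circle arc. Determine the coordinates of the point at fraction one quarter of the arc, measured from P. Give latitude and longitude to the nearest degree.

From cos δ = sin φ₁ sin φ₂ + cos φ₁ cos φ₂ cos Δλ, the central angle is δ ≈ 1.984 rad (113.7°).
Interpolate at f = 1/4 with slerp weights a = sin((1−f)δ)/sin δ ≈ 1.088, b = sin(fδ)/sin δ ≈ 0.520.
p = a·p₁ + b·p₂ ≈ (0.970, -0.151, -0.192); φ = arcsin(p_z) ≈ -11.05°, λ = atan2(p_y, p_x) ≈ -8.84°.

≈ lat 11°S, lon 9°W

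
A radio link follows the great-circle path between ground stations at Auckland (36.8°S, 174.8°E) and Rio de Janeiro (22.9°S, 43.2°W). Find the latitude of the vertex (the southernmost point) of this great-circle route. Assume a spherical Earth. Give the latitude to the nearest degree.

The great circle lies in the plane with unit normal n̂ = (p₁ × p₂)/|p₁ × p₂|.
Here n̂_z ≈ +0.484; the vertex latitude is φ_max = arccos|n̂_z| ≈ 61.0°.

≈ 61°S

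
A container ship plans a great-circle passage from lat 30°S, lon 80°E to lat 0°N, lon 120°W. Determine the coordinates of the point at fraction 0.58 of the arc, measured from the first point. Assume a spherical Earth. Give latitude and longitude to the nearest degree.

The haversine formula gives a central angle δ ≈ 2.521 rad (144.5°) between the endpoints.
Interpolate at f = 0.58 with slerp weights a = sin((1−f)δ)/sin δ ≈ 1.500, b = sin(fδ)/sin δ ≈ 1.711.
p = a·p₁ + b·p₂ ≈ (-0.630, -0.202, -0.750); φ = arcsin(p_z) ≈ -48.60°, λ = atan2(p_y, p_x) ≈ -162.22°.

≈ lat 49°S, lon 162°W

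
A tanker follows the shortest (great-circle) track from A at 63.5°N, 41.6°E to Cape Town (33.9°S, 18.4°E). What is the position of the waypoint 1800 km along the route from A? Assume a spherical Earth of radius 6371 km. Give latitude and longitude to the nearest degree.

≈ 48°N, 34°E

The haversine formula gives a central angle δ ≈ 1.730 rad (99.1°) between the endpoints. The total great-circle distance is δ·R ≈ 1.730 × 6371 ≈ 11023 km, so the target fraction is f = 1800/11023 ≈ 0.163.
Interpolate at f ≈ 0.163 with slerp weights a = sin((1−f)δ)/sin δ ≈ 1.005, b = sin(fδ)/sin δ ≈ 0.282.
p = a·p₁ + b·p₂ ≈ (0.558, 0.372, 0.742); φ = arcsin(p_z) ≈ 47.91°, λ = atan2(p_y, p_x) ≈ 33.68°.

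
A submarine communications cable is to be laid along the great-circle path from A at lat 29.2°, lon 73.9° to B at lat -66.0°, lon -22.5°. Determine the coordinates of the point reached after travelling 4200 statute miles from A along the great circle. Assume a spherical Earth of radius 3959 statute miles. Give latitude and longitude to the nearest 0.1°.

The haversine formula gives a central angle δ ≈ 2.077 rad (119.0°) between the endpoints. The total great-circle distance is δ·R ≈ 2.077 × 3959 ≈ 8225 mi, so the target fraction is f = 4200/8225 ≈ 0.511.
Interpolate at f ≈ 0.511 with slerp weights a = sin((1−f)δ)/sin δ ≈ 0.972, b = sin(fδ)/sin δ ≈ 0.998.
p = a·p₁ + b·p₂ ≈ (0.611, 0.660, -0.437); φ = arcsin(p_z) ≈ -25.94°, λ = atan2(p_y, p_x) ≈ 47.24°.

≈ lat -25.9°, lon 47.2°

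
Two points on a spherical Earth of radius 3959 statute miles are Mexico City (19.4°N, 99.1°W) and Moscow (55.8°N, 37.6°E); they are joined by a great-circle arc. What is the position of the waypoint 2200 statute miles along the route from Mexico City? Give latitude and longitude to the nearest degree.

From cos δ = sin φ₁ sin φ₂ + cos φ₁ cos φ₂ cos Δλ, the central angle is δ ≈ 1.682 rad (96.4°). The total great-circle distance is δ·R ≈ 1.682 × 3959 ≈ 6660 mi, so the target fraction is f = 2200/6660 ≈ 0.330.
Interpolate at f ≈ 0.330 with slerp weights a = sin((1−f)δ)/sin δ ≈ 0.909, b = sin(fδ)/sin δ ≈ 0.531.
p = a·p₁ + b·p₂ ≈ (0.101, -0.664, 0.741); φ = arcsin(p_z) ≈ 47.80°, λ = atan2(p_y, p_x) ≈ -81.36°.

≈ (48°N, 81°W)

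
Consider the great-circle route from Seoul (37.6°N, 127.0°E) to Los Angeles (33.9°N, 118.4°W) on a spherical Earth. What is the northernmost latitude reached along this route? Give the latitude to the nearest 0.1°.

The great circle lies in the plane with unit normal n̂ = (p₁ × p₂)/|p₁ × p₂|.
Here n̂_z ≈ +0.599; the vertex latitude is φ_max = arccos|n̂_z| ≈ 53.2°.
Check via Clairaut: cos φ_max = |cos φ₁| · sin C = cos(37.6°)·sin(49.1°) ≈ 0.599, again giving ≈ 53.2°.

≈ 53.2°N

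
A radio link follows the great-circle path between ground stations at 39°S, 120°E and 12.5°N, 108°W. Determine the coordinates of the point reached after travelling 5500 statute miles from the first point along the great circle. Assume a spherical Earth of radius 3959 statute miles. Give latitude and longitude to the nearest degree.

Convert each endpoint to a unit vector on the sphere (x = cos φ cos λ, y = cos φ sin λ, z = sin φ).
The central angle between the endpoints is δ = arccos(p₁·p₂) ≈ 2.270 rad (130.1°). The total great-circle distance is δ·R ≈ 2.270 × 3959 ≈ 8988 mi, so the target fraction is f = 5500/8988 ≈ 0.612.
Interpolate at f ≈ 0.612 with slerp weights a = sin((1−f)δ)/sin δ ≈ 1.008, b = sin(fδ)/sin δ ≈ 1.286.
p = a·p₁ + b·p₂ ≈ (-0.780, -0.515, -0.356); φ = arcsin(p_z) ≈ -20.87°, λ = atan2(p_y, p_x) ≈ -146.55°.

≈ 21°S, 147°W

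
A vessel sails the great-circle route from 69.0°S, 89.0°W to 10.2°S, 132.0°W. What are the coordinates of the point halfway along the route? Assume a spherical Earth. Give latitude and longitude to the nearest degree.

≈ 41°S, 121°W

Write both endpoints as unit vectors p₁, p₂ with components (cos φ cos λ, cos φ sin λ, sin φ).
The central angle between the endpoints is δ = arccos(p₁·p₂) ≈ 1.134 rad (65.0°).
Interpolate at f = 1/2 with slerp weights a = sin((1−f)δ)/sin δ ≈ 0.593, b = sin(fδ)/sin δ ≈ 0.593.
p = a·p₁ + b·p₂ ≈ (-0.387, -0.646, -0.658); φ = arcsin(p_z) ≈ -41.17°, λ = atan2(p_y, p_x) ≈ -120.90°.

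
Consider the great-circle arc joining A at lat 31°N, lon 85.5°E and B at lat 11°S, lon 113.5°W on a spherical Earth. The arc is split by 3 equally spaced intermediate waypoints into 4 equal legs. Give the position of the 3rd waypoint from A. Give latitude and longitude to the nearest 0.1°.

≈ lat 19.1°N, lon 137.6°W

The haversine formula gives a central angle δ ≈ 2.677 rad (153.4°) between the endpoints.
Interpolate at f = 3/4 with slerp weights a = sin((1−f)δ)/sin δ ≈ 1.384, b = sin(fδ)/sin δ ≈ 2.021.
p = a·p₁ + b·p₂ ≈ (-0.698, -0.637, 0.327); φ = arcsin(p_z) ≈ 19.08°, λ = atan2(p_y, p_x) ≈ -137.61°.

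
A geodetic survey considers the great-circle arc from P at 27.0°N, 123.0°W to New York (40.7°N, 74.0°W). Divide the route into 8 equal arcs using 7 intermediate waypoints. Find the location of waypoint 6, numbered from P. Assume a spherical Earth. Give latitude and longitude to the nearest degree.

Convert each endpoint to a unit vector on the sphere (x = cos φ cos λ, y = cos φ sin λ, z = sin φ).
The central angle between the endpoints is δ = arccos(p₁·p₂) ≈ 0.739 rad (42.3°).
Interpolate at f = 6/8 with slerp weights a = sin((1−f)δ)/sin δ ≈ 0.273, b = sin(fδ)/sin δ ≈ 0.781.
p = a·p₁ + b·p₂ ≈ (0.031, -0.773, 0.633); φ = arcsin(p_z) ≈ 39.30°, λ = atan2(p_y, p_x) ≈ -87.71°.

≈ 39°N, 88°W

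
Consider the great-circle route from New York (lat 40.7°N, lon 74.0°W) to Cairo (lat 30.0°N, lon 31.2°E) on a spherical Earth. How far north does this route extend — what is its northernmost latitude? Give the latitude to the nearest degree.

The great circle lies in the plane with unit normal n̂ = (p₁ × p₂)/|p₁ × p₂|.
Here n̂_z ≈ +0.641; the vertex latitude is φ_max = arccos|n̂_z| ≈ 50.1°.
Check via Clairaut: cos φ_max = |cos φ₁| · sin C = cos(40.7°)·sin(57.8°) ≈ 0.641, again giving ≈ 50.1°.

≈ 50°N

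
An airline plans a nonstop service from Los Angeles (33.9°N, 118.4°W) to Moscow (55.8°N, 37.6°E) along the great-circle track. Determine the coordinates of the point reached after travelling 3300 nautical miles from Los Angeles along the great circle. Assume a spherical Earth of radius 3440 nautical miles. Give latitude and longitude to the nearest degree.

≈ 79°N, 38°W

Write both endpoints as unit vectors p₁, p₂ with components (cos φ cos λ, cos φ sin λ, sin φ).
The central angle between the endpoints is δ = arccos(p₁·p₂) ≈ 1.536 rad (88.0°). The total great-circle distance is δ·R ≈ 1.536 × 3440 ≈ 5283 nmi, so the target fraction is f = 3300/5283 ≈ 0.625.
Interpolate at f ≈ 0.625 with slerp weights a = sin((1−f)δ)/sin δ ≈ 0.545, b = sin(fδ)/sin δ ≈ 0.819.
p = a·p₁ + b·p₂ ≈ (0.150, -0.117, 0.982); φ = arcsin(p_z) ≈ 79.05°, λ = atan2(p_y, p_x) ≈ -38.08°.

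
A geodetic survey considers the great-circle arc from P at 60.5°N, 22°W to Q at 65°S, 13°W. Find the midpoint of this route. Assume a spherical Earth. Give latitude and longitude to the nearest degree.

≈ 2°S, 18°W

From cos δ = sin φ₁ sin φ₂ + cos φ₁ cos φ₂ cos Δλ, the central angle is δ ≈ 2.194 rad (125.7°).
Interpolate at f = 1/2 with slerp weights a = sin((1−f)δ)/sin δ ≈ 1.095, b = sin(fδ)/sin δ ≈ 1.095.
p = a·p₁ + b·p₂ ≈ (0.951, -0.306, -0.039); φ = arcsin(p_z) ≈ -2.26°, λ = atan2(p_y, p_x) ≈ -17.84°.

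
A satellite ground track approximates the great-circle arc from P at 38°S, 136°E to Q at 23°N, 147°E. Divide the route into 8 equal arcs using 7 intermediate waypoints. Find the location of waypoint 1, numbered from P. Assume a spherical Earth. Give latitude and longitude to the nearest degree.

≈ 30°S, 138°E

The haversine formula gives a central angle δ ≈ 1.080 rad (61.9°) between the endpoints.
Interpolate at f = 1/8 with slerp weights a = sin((1−f)δ)/sin δ ≈ 0.919, b = sin(fδ)/sin δ ≈ 0.153.
p = a·p₁ + b·p₂ ≈ (-0.639, 0.580, -0.506); φ = arcsin(p_z) ≈ -30.41°, λ = atan2(p_y, p_x) ≈ 137.78°.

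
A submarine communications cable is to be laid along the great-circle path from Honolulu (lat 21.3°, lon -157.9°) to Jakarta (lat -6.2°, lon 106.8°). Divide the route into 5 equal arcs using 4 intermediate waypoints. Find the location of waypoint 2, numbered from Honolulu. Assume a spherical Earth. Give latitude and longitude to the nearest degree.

From cos δ = sin φ₁ sin φ₂ + cos φ₁ cos φ₂ cos Δλ, the central angle is δ ≈ 1.696 rad (97.2°).
Interpolate at f = 2/5 with slerp weights a = sin((1−f)δ)/sin δ ≈ 0.858, b = sin(fδ)/sin δ ≈ 0.632.
p = a·p₁ + b·p₂ ≈ (-0.922, 0.301, 0.243); φ = arcsin(p_z) ≈ 14.07°, λ = atan2(p_y, p_x) ≈ 161.90°.

≈ lat 14°, lon 162°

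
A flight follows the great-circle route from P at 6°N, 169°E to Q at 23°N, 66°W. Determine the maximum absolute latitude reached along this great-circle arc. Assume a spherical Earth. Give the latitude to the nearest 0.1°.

The great circle lies in the plane with unit normal n̂ = (p₁ × p₂)/|p₁ × p₂|.
Here n̂_z ≈ +0.857; the vertex latitude is φ_max = arccos|n̂_z| ≈ 31.0°.
Check via Clairaut: cos φ_max = |cos φ₁| · sin C = cos(6.0°)·sin(59.5°) ≈ 0.857, again giving ≈ 31.0°.

≈ 31.0°N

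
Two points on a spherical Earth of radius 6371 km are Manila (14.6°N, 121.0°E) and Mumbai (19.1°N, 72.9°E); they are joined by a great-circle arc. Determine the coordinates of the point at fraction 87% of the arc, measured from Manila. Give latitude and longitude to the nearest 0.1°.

Write both endpoints as unit vectors p₁, p₂ with components (cos φ cos λ, cos φ sin λ, sin φ).
The central angle between the endpoints is δ = arccos(p₁·p₂) ≈ 0.805 rad (46.1°).
Interpolate at f = 0.87 with slerp weights a = sin((1−f)δ)/sin δ ≈ 0.145, b = sin(fδ)/sin δ ≈ 0.894.
p = a·p₁ + b·p₂ ≈ (0.176, 0.928, 0.329); φ = arcsin(p_z) ≈ 19.21°, λ = atan2(p_y, p_x) ≈ 79.25°.

≈ (19.2°N, 79.2°E)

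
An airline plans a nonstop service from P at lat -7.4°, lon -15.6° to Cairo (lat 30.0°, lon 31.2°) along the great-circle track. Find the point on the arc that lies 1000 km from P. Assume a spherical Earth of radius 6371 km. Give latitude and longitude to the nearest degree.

Convert each endpoint to a unit vector on the sphere (x = cos φ cos λ, y = cos φ sin λ, z = sin φ).
The central angle between the endpoints is δ = arccos(p₁·p₂) ≈ 1.020 rad (58.4°). The total great-circle distance is δ·R ≈ 1.020 × 6371 ≈ 6497 km, so the target fraction is f = 1000/6497 ≈ 0.154.
Interpolate at f ≈ 0.154 with slerp weights a = sin((1−f)δ)/sin δ ≈ 0.892, b = sin(fδ)/sin δ ≈ 0.183.
p = a·p₁ + b·p₂ ≈ (0.988, -0.155, -0.023); φ = arcsin(p_z) ≈ -1.32°, λ = atan2(p_y, p_x) ≈ -8.95°.

≈ lat -1°, lon -9°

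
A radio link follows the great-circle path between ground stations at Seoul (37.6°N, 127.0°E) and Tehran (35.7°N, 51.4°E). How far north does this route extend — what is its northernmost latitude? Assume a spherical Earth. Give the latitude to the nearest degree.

The great circle lies in the plane with unit normal n̂ = (p₁ × p₂)/|p₁ × p₂|.
Here n̂_z ≈ -0.728; the vertex latitude is φ_max = arccos|n̂_z| ≈ 43.3°.

≈ 43°N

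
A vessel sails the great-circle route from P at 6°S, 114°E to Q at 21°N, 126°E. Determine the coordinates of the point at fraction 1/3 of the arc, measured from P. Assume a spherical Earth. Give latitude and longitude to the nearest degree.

≈ 3°N, 118°E

The haversine formula gives a central angle δ ≈ 0.514 rad (29.5°) between the endpoints.
Interpolate at f = 1/3 with slerp weights a = sin((1−f)δ)/sin δ ≈ 0.683, b = sin(fδ)/sin δ ≈ 0.347.
p = a·p₁ + b·p₂ ≈ (-0.467, 0.883, 0.053); φ = arcsin(p_z) ≈ 3.03°, λ = atan2(p_y, p_x) ≈ 117.86°.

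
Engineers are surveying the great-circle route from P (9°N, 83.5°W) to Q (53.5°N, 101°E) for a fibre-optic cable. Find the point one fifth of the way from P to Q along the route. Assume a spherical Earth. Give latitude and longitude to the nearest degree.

From cos δ = sin φ₁ sin φ₂ + cos φ₁ cos φ₂ cos Δλ, the central angle is δ ≈ 2.049 rad (117.4°).
Interpolate at f = 1/5 with slerp weights a = sin((1−f)δ)/sin δ ≈ 1.124, b = sin(fδ)/sin δ ≈ 0.449.
p = a·p₁ + b·p₂ ≈ (0.075, -0.841, 0.536); φ = arcsin(p_z) ≈ 32.44°, λ = atan2(p_y, p_x) ≈ -84.92°.

≈ (32°N, 85°W)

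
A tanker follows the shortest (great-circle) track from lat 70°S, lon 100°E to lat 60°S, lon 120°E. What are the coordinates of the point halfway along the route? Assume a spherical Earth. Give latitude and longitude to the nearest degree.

≈ lat 65°S, lon 112°E

Convert each endpoint to a unit vector on the sphere (x = cos φ cos λ, y = cos φ sin λ, z = sin φ).
The central angle between the endpoints is δ = arccos(p₁·p₂) ≈ 0.226 rad (13.0°).
Interpolate at f = 1/2 with slerp weights a = sin((1−f)δ)/sin δ ≈ 0.503, b = sin(fδ)/sin δ ≈ 0.503.
p = a·p₁ + b·p₂ ≈ (-0.156, 0.387, -0.909); φ = arcsin(p_z) ≈ -65.32°, λ = atan2(p_y, p_x) ≈ 111.89°.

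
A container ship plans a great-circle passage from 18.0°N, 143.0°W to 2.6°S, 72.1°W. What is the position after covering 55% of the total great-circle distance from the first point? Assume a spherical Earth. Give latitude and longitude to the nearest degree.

≈ 8°N, 103°W

The haversine formula gives a central angle δ ≈ 1.269 rad (72.7°) between the endpoints.
Interpolate at f = 0.55 with slerp weights a = sin((1−f)δ)/sin δ ≈ 0.566, b = sin(fδ)/sin δ ≈ 0.673.
p = a·p₁ + b·p₂ ≈ (-0.223, -0.964, 0.144); φ = arcsin(p_z) ≈ 8.30°, λ = atan2(p_y, p_x) ≈ -103.05°.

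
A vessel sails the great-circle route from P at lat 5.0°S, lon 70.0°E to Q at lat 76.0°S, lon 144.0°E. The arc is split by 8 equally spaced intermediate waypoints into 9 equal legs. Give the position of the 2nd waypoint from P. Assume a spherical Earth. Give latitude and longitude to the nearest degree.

≈ lat 23°S, lon 75°E

Write both endpoints as unit vectors p₁, p₂ with components (cos φ cos λ, cos φ sin λ, sin φ).
The central angle between the endpoints is δ = arccos(p₁·p₂) ≈ 1.419 rad (81.3°).
Interpolate at f = 2/9 with slerp weights a = sin((1−f)δ)/sin δ ≈ 0.903, b = sin(fδ)/sin δ ≈ 0.314.
p = a·p₁ + b·p₂ ≈ (0.246, 0.890, -0.383); φ = arcsin(p_z) ≈ -22.53°, λ = atan2(p_y, p_x) ≈ 74.53°.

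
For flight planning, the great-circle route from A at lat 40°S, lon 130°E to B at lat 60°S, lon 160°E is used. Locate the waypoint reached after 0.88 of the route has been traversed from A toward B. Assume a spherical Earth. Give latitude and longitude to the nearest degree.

From cos δ = sin φ₁ sin φ₂ + cos φ₁ cos φ₂ cos Δλ, the central angle is δ ≈ 0.477 rad (27.3°).
Interpolate at f = 0.88 with slerp weights a = sin((1−f)δ)/sin δ ≈ 0.125, b = sin(fδ)/sin δ ≈ 0.888.
p = a·p₁ + b·p₂ ≈ (-0.478, 0.225, -0.849); φ = arcsin(p_z) ≈ -58.09°, λ = atan2(p_y, p_x) ≈ 154.82°.

≈ lat 58°S, lon 155°E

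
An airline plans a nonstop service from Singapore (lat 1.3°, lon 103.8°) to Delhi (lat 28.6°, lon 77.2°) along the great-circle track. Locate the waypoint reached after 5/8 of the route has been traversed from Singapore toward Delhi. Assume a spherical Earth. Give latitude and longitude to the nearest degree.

Convert each endpoint to a unit vector on the sphere (x = cos φ cos λ, y = cos φ sin λ, z = sin φ).
The central angle between the endpoints is δ = arccos(p₁·p₂) ≈ 0.651 rad (37.3°).
Interpolate at f = 5/8 with slerp weights a = sin((1−f)δ)/sin δ ≈ 0.399, b = sin(fδ)/sin δ ≈ 0.653.
p = a·p₁ + b·p₂ ≈ (0.032, 0.946, 0.322); φ = arcsin(p_z) ≈ 18.76°, λ = atan2(p_y, p_x) ≈ 88.07°.

≈ lat 19°, lon 88°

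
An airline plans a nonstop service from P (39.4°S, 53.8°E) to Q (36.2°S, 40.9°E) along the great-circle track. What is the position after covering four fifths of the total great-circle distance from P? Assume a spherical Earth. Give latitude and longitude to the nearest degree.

≈ (37°S, 43°E)

Write both endpoints as unit vectors p₁, p₂ with components (cos φ cos λ, cos φ sin λ, sin φ).
The central angle between the endpoints is δ = arccos(p₁·p₂) ≈ 0.186 rad (10.7°).
Interpolate at f = 4/5 with slerp weights a = sin((1−f)δ)/sin δ ≈ 0.201, b = sin(fδ)/sin δ ≈ 0.802.
p = a·p₁ + b·p₂ ≈ (0.581, 0.549, -0.601); φ = arcsin(p_z) ≈ -36.95°, λ = atan2(p_y, p_x) ≈ 43.39°.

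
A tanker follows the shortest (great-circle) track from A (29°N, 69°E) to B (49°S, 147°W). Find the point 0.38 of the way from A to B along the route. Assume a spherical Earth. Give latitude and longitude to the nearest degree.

≈ (14°S, 105°E)

From cos δ = sin φ₁ sin φ₂ + cos φ₁ cos φ₂ cos Δλ, the central angle is δ ≈ 2.550 rad (146.1°).
Interpolate at f = 0.38 with slerp weights a = sin((1−f)δ)/sin δ ≈ 1.793, b = sin(fδ)/sin δ ≈ 1.478.
p = a·p₁ + b·p₂ ≈ (-0.251, 0.936, -0.246); φ = arcsin(p_z) ≈ -14.26°, λ = atan2(p_y, p_x) ≈ 105.03°.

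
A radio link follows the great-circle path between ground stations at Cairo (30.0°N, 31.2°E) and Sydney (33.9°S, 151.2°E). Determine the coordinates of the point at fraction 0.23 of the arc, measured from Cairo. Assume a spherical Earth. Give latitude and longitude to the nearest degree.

Write both endpoints as unit vectors p₁, p₂ with components (cos φ cos λ, cos φ sin λ, sin φ).
The central angle between the endpoints is δ = arccos(p₁·p₂) ≈ 2.263 rad (129.7°).
Interpolate at f = 0.23 with slerp weights a = sin((1−f)δ)/sin δ ≈ 1.280, b = sin(fδ)/sin δ ≈ 0.646.
p = a·p₁ + b·p₂ ≈ (0.478, 0.833, 0.280); φ = arcsin(p_z) ≈ 16.24°, λ = atan2(p_y, p_x) ≈ 60.13°.

≈ 16°N, 60°E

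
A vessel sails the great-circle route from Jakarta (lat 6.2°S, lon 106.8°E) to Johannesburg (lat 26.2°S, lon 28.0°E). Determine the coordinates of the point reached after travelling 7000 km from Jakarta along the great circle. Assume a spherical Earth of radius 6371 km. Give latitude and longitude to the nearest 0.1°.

≈ lat 25.5°S, lon 43.9°E

Write both endpoints as unit vectors p₁, p₂ with components (cos φ cos λ, cos φ sin λ, sin φ).
The central angle between the endpoints is δ = arccos(p₁·p₂) ≈ 1.348 rad (77.2°). The total great-circle distance is δ·R ≈ 1.348 × 6371 ≈ 8588 km, so the target fraction is f = 7000/8588 ≈ 0.815.
Interpolate at f ≈ 0.815 with slerp weights a = sin((1−f)δ)/sin δ ≈ 0.253, b = sin(fδ)/sin δ ≈ 0.913.
p = a·p₁ + b·p₂ ≈ (0.651, 0.625, -0.431); φ = arcsin(p_z) ≈ -25.50°, λ = atan2(p_y, p_x) ≈ 43.86°.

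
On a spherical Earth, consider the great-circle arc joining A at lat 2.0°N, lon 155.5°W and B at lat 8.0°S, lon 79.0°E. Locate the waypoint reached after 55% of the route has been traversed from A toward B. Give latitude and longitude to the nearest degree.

≈ lat 7°S, lon 136°E

Write both endpoints as unit vectors p₁, p₂ with components (cos φ cos λ, cos φ sin λ, sin φ).
The central angle between the endpoints is δ = arccos(p₁·p₂) ≈ 2.189 rad (125.4°).
Interpolate at f = 0.55 with slerp weights a = sin((1−f)δ)/sin δ ≈ 1.023, b = sin(fδ)/sin δ ≈ 1.145.
p = a·p₁ + b·p₂ ≈ (-0.713, 0.690, -0.124); φ = arcsin(p_z) ≈ -7.11°, λ = atan2(p_y, p_x) ≈ 135.97°.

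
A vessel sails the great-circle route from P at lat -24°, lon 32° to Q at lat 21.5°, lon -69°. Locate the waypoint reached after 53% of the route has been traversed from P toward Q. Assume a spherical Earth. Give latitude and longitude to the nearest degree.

The haversine formula gives a central angle δ ≈ 1.887 rad (108.1°) between the endpoints.
Interpolate at f = 0.53 with slerp weights a = sin((1−f)δ)/sin δ ≈ 0.816, b = sin(fδ)/sin δ ≈ 0.886.
p = a·p₁ + b·p₂ ≈ (0.927, -0.374, -0.007); φ = arcsin(p_z) ≈ -0.41°, λ = atan2(p_y, p_x) ≈ -21.99°.

≈ lat 0°, lon -22°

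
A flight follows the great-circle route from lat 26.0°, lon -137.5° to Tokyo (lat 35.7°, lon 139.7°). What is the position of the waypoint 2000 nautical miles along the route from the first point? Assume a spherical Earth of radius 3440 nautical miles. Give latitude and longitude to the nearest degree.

≈ lat 38°, lon -174°

Convert each endpoint to a unit vector on the sphere (x = cos φ cos λ, y = cos φ sin λ, z = sin φ).
The central angle between the endpoints is δ = arccos(p₁·p₂) ≈ 1.216 rad (69.7°). The total great-circle distance is δ·R ≈ 1.216 × 3440 ≈ 4183 nmi, so the target fraction is f = 2000/4183 ≈ 0.478.
Interpolate at f ≈ 0.478 with slerp weights a = sin((1−f)δ)/sin δ ≈ 0.632, b = sin(fδ)/sin δ ≈ 0.586.
p = a·p₁ + b·p₂ ≈ (-0.782, -0.076, 0.619); φ = arcsin(p_z) ≈ 38.24°, λ = atan2(p_y, p_x) ≈ -174.42°.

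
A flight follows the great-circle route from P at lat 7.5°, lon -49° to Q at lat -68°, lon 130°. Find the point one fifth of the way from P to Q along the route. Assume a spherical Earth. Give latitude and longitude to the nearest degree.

≈ lat -16°, lon -49°

The haversine formula gives a central angle δ ≈ 2.086 rad (119.5°) between the endpoints.
Interpolate at f = 1/5 with slerp weights a = sin((1−f)δ)/sin δ ≈ 1.143, b = sin(fδ)/sin δ ≈ 0.465.
p = a·p₁ + b·p₂ ≈ (0.632, -0.722, -0.282); φ = arcsin(p_z) ≈ -16.40°, λ = atan2(p_y, p_x) ≈ -48.82°.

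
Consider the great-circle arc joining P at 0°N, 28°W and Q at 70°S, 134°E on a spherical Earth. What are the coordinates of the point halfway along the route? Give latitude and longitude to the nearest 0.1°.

≈ 54.0°S, 19.1°W

The haversine formula gives a central angle δ ≈ 1.902 rad (109.0°) between the endpoints.
Interpolate at f = 1/2 with slerp weights a = sin((1−f)δ)/sin δ ≈ 0.861, b = sin(fδ)/sin δ ≈ 0.861.
p = a·p₁ + b·p₂ ≈ (0.556, -0.192, -0.809); φ = arcsin(p_z) ≈ -53.99°, λ = atan2(p_y, p_x) ≈ -19.10°.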